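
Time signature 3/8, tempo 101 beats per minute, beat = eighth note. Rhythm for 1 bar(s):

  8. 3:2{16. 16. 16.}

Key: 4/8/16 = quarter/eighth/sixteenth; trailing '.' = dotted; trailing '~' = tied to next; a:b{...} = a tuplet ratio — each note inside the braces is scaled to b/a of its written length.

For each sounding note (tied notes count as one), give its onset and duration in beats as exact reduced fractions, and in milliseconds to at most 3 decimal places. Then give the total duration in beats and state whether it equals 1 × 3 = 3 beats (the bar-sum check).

1) 0.0ms=0b +891.089ms=3/2b
2) 891.089ms=3/2b +297.03ms=1/2b
3) 1188.119ms=2b +297.03ms=1/2b
4) 1485.149ms=5/2b +297.03ms=1/2b
Σ=3b of 3 (101bpm 3/8) — PASS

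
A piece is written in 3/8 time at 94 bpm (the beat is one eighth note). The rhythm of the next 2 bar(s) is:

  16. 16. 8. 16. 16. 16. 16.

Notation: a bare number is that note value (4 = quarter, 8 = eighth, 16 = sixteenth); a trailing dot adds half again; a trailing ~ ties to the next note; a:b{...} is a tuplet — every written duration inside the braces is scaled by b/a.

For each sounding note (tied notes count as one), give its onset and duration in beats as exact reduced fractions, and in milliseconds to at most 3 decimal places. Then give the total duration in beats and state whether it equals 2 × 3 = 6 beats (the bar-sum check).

1) 0.0ms=0b +478.723ms=3/4b
2) 478.723ms=3/4b +478.723ms=3/4b
3) 957.447ms=3/2b +957.447ms=3/2b
4) 1914.894ms=3b +478.723ms=3/4b
5) 2393.617ms=15/4b +478.723ms=3/4b
6) 2872.34ms=9/2b +478.723ms=3/4b
7) 3351.064ms=21/4b +478.723ms=3/4b
Σ=6b of 6 (94bpm 3/8) — PASS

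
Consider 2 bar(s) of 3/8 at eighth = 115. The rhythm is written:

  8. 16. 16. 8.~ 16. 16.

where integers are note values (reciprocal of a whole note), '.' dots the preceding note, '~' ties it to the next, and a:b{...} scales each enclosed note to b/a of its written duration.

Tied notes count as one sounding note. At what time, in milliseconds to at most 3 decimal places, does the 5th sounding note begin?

note 5 onset = 21/4b = 2739.13ms

1. 0.0ms @ 0 + 782.609ms (3/2)
2. 782.609ms @ 3/2 + 391.304ms (3/4)
3. 1173.913ms @ 9/4 + 391.304ms (3/4)
4. 1565.217ms @ 3 + 1173.913ms (9/4)
5. 2739.13ms @ 21/4 + 391.304ms (3/4)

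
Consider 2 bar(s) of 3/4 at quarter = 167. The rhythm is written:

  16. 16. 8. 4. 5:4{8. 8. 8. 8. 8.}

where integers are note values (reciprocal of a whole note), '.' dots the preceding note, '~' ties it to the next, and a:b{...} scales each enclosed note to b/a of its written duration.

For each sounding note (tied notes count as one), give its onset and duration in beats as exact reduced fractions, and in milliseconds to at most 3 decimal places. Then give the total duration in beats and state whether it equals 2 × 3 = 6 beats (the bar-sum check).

1) 0.0ms=0b +134.731ms=3/8b
2) 134.731ms=3/8b +134.731ms=3/8b
3) 269.461ms=3/4b +269.461ms=3/4b
4) 538.922ms=3/2b +538.922ms=3/2b
5) 1077.844ms=3b +215.569ms=3/5b
6) 1293.413ms=18/5b +215.569ms=3/5b
7) 1508.982ms=21/5b +215.569ms=3/5b
8) 1724.551ms=24/5b +215.569ms=3/5b
9) 1940.12ms=27/5b +215.569ms=3/5b
Σ=6b of 6 (167bpm 3/4) — PASS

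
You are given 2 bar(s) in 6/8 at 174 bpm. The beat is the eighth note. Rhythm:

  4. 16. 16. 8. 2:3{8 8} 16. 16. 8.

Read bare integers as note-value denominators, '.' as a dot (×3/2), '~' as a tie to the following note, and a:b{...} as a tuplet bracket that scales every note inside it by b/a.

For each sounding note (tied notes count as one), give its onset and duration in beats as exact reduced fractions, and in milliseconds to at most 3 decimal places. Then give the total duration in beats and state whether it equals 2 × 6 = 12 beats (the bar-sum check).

1) 0.0ms=0b +1034.483ms=3b
2) 1034.483ms=3b +258.621ms=3/4b
3) 1293.103ms=15/4b +258.621ms=3/4b
4) 1551.724ms=9/2b +517.241ms=3/2b
5) 2068.966ms=6b +517.241ms=3/2b
6) 2586.207ms=15/2b +517.241ms=3/2b
7) 3103.448ms=9b +258.621ms=3/4b
8) 3362.069ms=39/4b +258.621ms=3/4b
9) 3620.69ms=21/2b +517.241ms=3/2b
Σ=12b of 12 (174bpm 6/8) — PASS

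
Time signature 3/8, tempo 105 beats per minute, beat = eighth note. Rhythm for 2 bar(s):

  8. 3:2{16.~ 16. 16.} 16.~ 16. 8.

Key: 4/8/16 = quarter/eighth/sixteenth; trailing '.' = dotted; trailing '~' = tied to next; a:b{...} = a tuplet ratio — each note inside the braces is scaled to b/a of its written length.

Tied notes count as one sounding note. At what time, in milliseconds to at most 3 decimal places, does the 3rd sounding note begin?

note 3 onset = 5/2b = 1428.571ms

1. 0.0ms @ 0 + 857.143ms (3/2)
2. 857.143ms @ 3/2 + 571.429ms (1)
3. 1428.571ms @ 5/2 + 285.714ms (1/2)
4. 1714.286ms @ 3 + 857.143ms (3/2)
5. 2571.429ms @ 9/2 + 857.143ms (3/2)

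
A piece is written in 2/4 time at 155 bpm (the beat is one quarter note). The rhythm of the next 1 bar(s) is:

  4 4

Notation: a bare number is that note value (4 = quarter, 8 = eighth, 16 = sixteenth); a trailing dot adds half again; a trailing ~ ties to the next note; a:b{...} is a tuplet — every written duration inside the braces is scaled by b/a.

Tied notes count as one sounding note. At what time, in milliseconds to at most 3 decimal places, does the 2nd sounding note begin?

note 2 onset = 1b = 387.097ms

1. 0.0ms @ 0 + 387.097ms (1)
2. 387.097ms @ 1 + 387.097ms (1)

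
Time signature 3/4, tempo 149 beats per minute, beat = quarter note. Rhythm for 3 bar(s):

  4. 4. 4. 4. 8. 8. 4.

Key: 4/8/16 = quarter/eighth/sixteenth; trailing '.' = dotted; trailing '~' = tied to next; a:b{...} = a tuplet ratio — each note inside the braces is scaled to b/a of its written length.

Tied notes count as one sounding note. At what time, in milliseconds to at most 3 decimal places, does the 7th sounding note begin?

1. 0.0ms @ 0 + 604.027ms (3/2)
2. 604.027ms @ 3/2 + 604.027ms (3/2)
3. 1208.054ms @ 3 + 604.027ms (3/2)
4. 1812.081ms @ 9/2 + 604.027ms (3/2)
5. 2416.107ms @ 6 + 302.013ms (3/4)
6. 2718.121ms @ 27/4 + 302.013ms (3/4)
7. 3020.134ms @ 15/2 + 604.027ms (3/2)

note 7 onset = 15/2b = 3020.134ms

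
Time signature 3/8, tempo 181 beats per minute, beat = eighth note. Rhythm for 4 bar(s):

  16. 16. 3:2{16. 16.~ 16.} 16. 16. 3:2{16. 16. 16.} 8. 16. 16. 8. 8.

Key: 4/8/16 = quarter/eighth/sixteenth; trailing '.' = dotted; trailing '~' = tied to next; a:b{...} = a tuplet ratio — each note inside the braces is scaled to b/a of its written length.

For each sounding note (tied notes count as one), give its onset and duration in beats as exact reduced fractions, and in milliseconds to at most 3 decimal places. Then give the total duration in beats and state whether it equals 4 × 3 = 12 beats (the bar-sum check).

1) 0.0ms=0b +248.619ms=3/4b
2) 248.619ms=3/4b +248.619ms=3/4b
3) 497.238ms=3/2b +165.746ms=1/2b
4) 662.983ms=2b +331.492ms=1b
5) 994.475ms=3b +248.619ms=3/4b
6) 1243.094ms=15/4b +248.619ms=3/4b
7) 1491.713ms=9/2b +165.746ms=1/2b
8) 1657.459ms=5b +165.746ms=1/2b
9) 1823.204ms=11/2b +165.746ms=1/2b
10) 1988.95ms=6b +497.238ms=3/2b
11) 2486.188ms=15/2b +248.619ms=3/4b
12) 2734.807ms=33/4b +248.619ms=3/4b
13) 2983.425ms=9b +497.238ms=3/2b
14) 3480.663ms=21/2b +497.238ms=3/2b
Σ=12b of 12 (181bpm 3/8) — PASS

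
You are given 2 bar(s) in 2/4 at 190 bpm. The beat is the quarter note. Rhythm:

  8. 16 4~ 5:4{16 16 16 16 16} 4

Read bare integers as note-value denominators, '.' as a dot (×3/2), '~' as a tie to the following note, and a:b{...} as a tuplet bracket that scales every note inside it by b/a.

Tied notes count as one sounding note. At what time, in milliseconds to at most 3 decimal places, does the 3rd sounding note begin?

note 3 onset = 1b = 315.789ms

1. 0.0ms @ 0 + 236.842ms (3/4)
2. 236.842ms @ 3/4 + 78.947ms (1/4)
3. 315.789ms @ 1 + 378.947ms (6/5)
4. 694.737ms @ 11/5 + 63.158ms (1/5)
5. 757.895ms @ 12/5 + 63.158ms (1/5)
6. 821.053ms @ 13/5 + 63.158ms (1/5)
7. 884.211ms @ 14/5 + 63.158ms (1/5)
8. 947.368ms @ 3 + 315.789ms (1)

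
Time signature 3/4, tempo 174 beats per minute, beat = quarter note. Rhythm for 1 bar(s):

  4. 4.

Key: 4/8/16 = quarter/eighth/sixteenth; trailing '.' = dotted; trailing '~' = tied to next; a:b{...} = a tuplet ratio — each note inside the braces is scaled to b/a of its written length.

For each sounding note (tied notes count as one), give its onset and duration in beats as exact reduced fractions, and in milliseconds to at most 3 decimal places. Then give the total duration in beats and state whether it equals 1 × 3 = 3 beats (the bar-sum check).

1) 0.0ms=0b +517.241ms=3/2b
2) 517.241ms=3/2b +517.241ms=3/2b
Σ=3b of 3 (174bpm 3/4) — PASS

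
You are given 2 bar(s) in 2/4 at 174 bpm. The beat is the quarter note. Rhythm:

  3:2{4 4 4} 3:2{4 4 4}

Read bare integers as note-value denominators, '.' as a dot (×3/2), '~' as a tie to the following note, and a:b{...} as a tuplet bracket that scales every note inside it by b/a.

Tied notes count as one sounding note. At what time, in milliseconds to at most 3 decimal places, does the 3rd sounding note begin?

note 3 onset = 4/3b = 459.77ms

1. 0.0ms @ 0 + 229.885ms (2/3)
2. 229.885ms @ 2/3 + 229.885ms (2/3)
3. 459.77ms @ 4/3 + 229.885ms (2/3)
4. 689.655ms @ 2 + 229.885ms (2/3)
5. 919.54ms @ 8/3 + 229.885ms (2/3)
6. 1149.425ms @ 10/3 + 229.885ms (2/3)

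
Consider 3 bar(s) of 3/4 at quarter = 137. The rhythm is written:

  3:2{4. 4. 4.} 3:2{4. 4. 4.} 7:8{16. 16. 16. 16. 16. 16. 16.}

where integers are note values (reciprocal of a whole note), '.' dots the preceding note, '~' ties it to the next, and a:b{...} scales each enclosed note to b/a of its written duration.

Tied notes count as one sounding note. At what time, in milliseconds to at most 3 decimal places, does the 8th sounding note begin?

note 8 onset = 45/7b = 2815.433ms

1. 0.0ms @ 0 + 437.956ms (1)
2. 437.956ms @ 1 + 437.956ms (1)
3. 875.912ms @ 2 + 437.956ms (1)
4. 1313.869ms @ 3 + 437.956ms (1)
5. 1751.825ms @ 4 + 437.956ms (1)
6. 2189.781ms @ 5 + 437.956ms (1)
7. 2627.737ms @ 6 + 187.696ms (3/7)
8. 2815.433ms @ 45/7 + 187.696ms (3/7)
9. 3003.128ms @ 48/7 + 187.696ms (3/7)
10. 3190.824ms @ 51/7 + 187.696ms (3/7)
11. 3378.519ms @ 54/7 + 187.696ms (3/7)
12. 3566.215ms @ 57/7 + 187.696ms (3/7)
13. 3753.91ms @ 60/7 + 187.696ms (3/7)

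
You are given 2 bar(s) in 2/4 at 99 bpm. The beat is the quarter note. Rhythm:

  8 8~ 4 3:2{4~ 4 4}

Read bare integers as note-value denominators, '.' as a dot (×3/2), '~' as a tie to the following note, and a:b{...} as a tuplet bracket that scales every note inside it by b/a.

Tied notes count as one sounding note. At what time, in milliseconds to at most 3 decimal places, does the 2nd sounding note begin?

1. 0.0ms @ 0 + 303.03ms (1/2)
2. 303.03ms @ 1/2 + 909.091ms (3/2)
3. 1212.121ms @ 2 + 808.081ms (4/3)
4. 2020.202ms @ 10/3 + 404.04ms (2/3)

note 2 onset = 1/2b = 303.03ms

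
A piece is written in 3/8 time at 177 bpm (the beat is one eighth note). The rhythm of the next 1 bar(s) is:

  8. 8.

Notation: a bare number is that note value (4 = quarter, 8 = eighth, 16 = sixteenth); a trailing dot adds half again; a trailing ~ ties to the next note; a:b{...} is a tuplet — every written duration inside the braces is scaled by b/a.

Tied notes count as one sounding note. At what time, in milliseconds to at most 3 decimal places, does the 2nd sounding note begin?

1. 0.0ms @ 0 + 508.475ms (3/2)
2. 508.475ms @ 3/2 + 508.475ms (3/2)

note 2 onset = 3/2b = 508.475ms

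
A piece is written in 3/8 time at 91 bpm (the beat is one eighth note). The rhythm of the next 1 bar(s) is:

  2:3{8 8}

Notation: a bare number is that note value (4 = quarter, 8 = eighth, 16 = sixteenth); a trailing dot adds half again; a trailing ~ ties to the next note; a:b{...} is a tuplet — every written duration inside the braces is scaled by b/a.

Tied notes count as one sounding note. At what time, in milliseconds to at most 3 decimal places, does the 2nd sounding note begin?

note 2 onset = 3/2b = 989.011ms

1. 0.0ms @ 0 + 989.011ms (3/2)
2. 989.011ms @ 3/2 + 989.011ms (3/2)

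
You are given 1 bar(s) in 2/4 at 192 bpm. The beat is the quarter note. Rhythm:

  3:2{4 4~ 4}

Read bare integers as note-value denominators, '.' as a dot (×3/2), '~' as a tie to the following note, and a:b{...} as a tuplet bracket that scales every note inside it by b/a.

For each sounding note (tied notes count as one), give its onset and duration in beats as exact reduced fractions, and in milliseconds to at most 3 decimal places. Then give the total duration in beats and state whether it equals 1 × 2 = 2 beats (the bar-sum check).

1) 0.0ms=0b +208.333ms=2/3b
2) 208.333ms=2/3b +416.667ms=4/3b
Σ=2b of 2 (192bpm 2/4) — PASS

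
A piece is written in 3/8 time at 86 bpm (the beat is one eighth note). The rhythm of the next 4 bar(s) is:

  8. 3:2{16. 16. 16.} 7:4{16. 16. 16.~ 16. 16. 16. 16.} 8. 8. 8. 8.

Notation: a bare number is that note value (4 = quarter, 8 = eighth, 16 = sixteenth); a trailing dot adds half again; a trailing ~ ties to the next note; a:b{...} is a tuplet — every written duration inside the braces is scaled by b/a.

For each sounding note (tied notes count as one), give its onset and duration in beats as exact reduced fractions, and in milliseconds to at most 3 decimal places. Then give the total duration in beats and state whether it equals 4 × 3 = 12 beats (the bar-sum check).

1) 0.0ms=0b +1046.512ms=3/2b
2) 1046.512ms=3/2b +348.837ms=1/2b
3) 1395.349ms=2b +348.837ms=1/2b
4) 1744.186ms=5/2b +348.837ms=1/2b
5) 2093.023ms=3b +299.003ms=3/7b
6) 2392.027ms=24/7b +299.003ms=3/7b
7) 2691.03ms=27/7b +598.007ms=6/7b
8) 3289.037ms=33/7b +299.003ms=3/7b
9) 3588.04ms=36/7b +299.003ms=3/7b
10) 3887.043ms=39/7b +299.003ms=3/7b
11) 4186.047ms=6b +1046.512ms=3/2b
12) 5232.558ms=15/2b +1046.512ms=3/2b
13) 6279.07ms=9b +1046.512ms=3/2b
14) 7325.581ms=21/2b +1046.512ms=3/2b
Σ=12b of 12 (86bpm 3/8) — PASS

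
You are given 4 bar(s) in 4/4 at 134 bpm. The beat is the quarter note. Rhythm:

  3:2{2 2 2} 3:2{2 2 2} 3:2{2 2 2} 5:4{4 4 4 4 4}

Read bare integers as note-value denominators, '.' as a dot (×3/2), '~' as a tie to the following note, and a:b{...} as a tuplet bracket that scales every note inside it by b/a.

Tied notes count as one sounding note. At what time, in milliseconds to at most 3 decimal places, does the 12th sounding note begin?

note 12 onset = 68/5b = 6089.552ms

1. 0.0ms @ 0 + 597.015ms (4/3)
2. 597.015ms @ 4/3 + 597.015ms (4/3)
3. 1194.03ms @ 8/3 + 597.015ms (4/3)
4. 1791.045ms @ 4 + 597.015ms (4/3)
5. 2388.06ms @ 16/3 + 597.015ms (4/3)
6. 2985.075ms @ 20/3 + 597.015ms (4/3)
7. 3582.09ms @ 8 + 597.015ms (4/3)
8. 4179.104ms @ 28/3 + 597.015ms (4/3)
9. 4776.119ms @ 32/3 + 597.015ms (4/3)
10. 5373.134ms @ 12 + 358.209ms (4/5)
11. 5731.343ms @ 64/5 + 358.209ms (4/5)
12. 6089.552ms @ 68/5 + 358.209ms (4/5)
13. 6447.761ms @ 72/5 + 358.209ms (4/5)
14. 6805.97ms @ 76/5 + 358.209ms (4/5)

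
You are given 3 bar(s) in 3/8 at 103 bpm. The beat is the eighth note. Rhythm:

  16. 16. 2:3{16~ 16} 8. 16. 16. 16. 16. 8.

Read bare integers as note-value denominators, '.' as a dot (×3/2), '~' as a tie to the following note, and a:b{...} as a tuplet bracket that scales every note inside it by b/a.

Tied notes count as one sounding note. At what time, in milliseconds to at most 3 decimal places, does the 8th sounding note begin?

1. 0.0ms @ 0 + 436.893ms (3/4)
2. 436.893ms @ 3/4 + 436.893ms (3/4)
3. 873.786ms @ 3/2 + 873.786ms (3/2)
4. 1747.573ms @ 3 + 873.786ms (3/2)
5. 2621.359ms @ 9/2 + 436.893ms (3/4)
6. 3058.252ms @ 21/4 + 436.893ms (3/4)
7. 3495.146ms @ 6 + 436.893ms (3/4)
8. 3932.039ms @ 27/4 + 436.893ms (3/4)
9. 4368.932ms @ 15/2 + 873.786ms (3/2)

note 8 onset = 27/4b = 3932.039ms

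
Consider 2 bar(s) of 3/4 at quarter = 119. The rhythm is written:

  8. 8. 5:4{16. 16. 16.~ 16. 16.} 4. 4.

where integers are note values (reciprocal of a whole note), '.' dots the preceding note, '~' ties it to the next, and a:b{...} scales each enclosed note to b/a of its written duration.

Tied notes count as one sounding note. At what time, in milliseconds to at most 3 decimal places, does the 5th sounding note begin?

1. 0.0ms @ 0 + 378.151ms (3/4)
2. 378.151ms @ 3/4 + 378.151ms (3/4)
3. 756.303ms @ 3/2 + 151.261ms (3/10)
4. 907.563ms @ 9/5 + 151.261ms (3/10)
5. 1058.824ms @ 21/10 + 302.521ms (3/5)
6. 1361.345ms @ 27/10 + 151.261ms (3/10)
7. 1512.605ms @ 3 + 756.303ms (3/2)
8. 2268.908ms @ 9/2 + 756.303ms (3/2)

note 5 onset = 21/10b = 1058.824ms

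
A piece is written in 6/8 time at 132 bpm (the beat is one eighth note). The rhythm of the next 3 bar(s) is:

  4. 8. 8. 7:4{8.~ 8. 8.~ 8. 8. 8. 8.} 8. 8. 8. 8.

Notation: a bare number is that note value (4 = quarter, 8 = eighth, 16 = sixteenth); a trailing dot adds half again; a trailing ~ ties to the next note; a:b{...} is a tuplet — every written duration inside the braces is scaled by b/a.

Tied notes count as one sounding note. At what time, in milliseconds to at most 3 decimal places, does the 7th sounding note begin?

note 7 onset = 72/7b = 4675.325ms

1. 0.0ms @ 0 + 1363.636ms (3)
2. 1363.636ms @ 3 + 681.818ms (3/2)
3. 2045.455ms @ 9/2 + 681.818ms (3/2)
4. 2727.273ms @ 6 + 779.221ms (12/7)
5. 3506.494ms @ 54/7 + 779.221ms (12/7)
6. 4285.714ms @ 66/7 + 389.61ms (6/7)
7. 4675.325ms @ 72/7 + 389.61ms (6/7)
8. 5064.935ms @ 78/7 + 389.61ms (6/7)
9. 5454.545ms @ 12 + 681.818ms (3/2)
10. 6136.364ms @ 27/2 + 681.818ms (3/2)
11. 6818.182ms @ 15 + 681.818ms (3/2)
12. 7500.0ms @ 33/2 + 681.818ms (3/2)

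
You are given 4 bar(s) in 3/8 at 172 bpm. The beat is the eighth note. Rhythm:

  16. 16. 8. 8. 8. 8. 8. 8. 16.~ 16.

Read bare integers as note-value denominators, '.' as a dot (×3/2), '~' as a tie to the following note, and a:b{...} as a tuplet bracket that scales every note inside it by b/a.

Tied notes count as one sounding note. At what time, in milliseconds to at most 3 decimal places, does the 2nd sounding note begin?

note 2 onset = 3/4b = 261.628ms

1. 0.0ms @ 0 + 261.628ms (3/4)
2. 261.628ms @ 3/4 + 261.628ms (3/4)
3. 523.256ms @ 3/2 + 523.256ms (3/2)
4. 1046.512ms @ 3 + 523.256ms (3/2)
5. 1569.767ms @ 9/2 + 523.256ms (3/2)
6. 2093.023ms @ 6 + 523.256ms (3/2)
7. 2616.279ms @ 15/2 + 523.256ms (3/2)
8. 3139.535ms @ 9 + 523.256ms (3/2)
9. 3662.791ms @ 21/2 + 523.256ms (3/2)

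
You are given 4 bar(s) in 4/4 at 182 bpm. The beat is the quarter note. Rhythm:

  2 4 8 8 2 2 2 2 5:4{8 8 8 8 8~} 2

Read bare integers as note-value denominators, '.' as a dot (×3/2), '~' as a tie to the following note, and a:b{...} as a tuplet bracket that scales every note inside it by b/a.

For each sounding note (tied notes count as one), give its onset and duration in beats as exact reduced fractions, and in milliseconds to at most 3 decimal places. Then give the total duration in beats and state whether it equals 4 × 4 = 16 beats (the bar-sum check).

1) 0.0ms=0b +659.341ms=2b
2) 659.341ms=2b +329.67ms=1b
3) 989.011ms=3b +164.835ms=1/2b
4) 1153.846ms=7/2b +164.835ms=1/2b
5) 1318.681ms=4b +659.341ms=2b
6) 1978.022ms=6b +659.341ms=2b
7) 2637.363ms=8b +659.341ms=2b
8) 3296.703ms=10b +659.341ms=2b
9) 3956.044ms=12b +131.868ms=2/5b
10) 4087.912ms=62/5b +131.868ms=2/5b
11) 4219.78ms=64/5b +131.868ms=2/5b
12) 4351.648ms=66/5b +131.868ms=2/5b
13) 4483.516ms=68/5b +791.209ms=12/5b
Σ=16b of 16 (182bpm 4/4) — PASS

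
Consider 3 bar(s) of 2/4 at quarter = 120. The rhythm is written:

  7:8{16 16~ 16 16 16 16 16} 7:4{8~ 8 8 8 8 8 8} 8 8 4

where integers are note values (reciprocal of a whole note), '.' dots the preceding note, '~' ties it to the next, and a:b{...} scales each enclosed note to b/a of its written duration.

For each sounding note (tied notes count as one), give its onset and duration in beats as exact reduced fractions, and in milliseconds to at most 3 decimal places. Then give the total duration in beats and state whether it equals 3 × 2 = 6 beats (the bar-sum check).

1) 0.0ms=0b +142.857ms=2/7b
2) 142.857ms=2/7b +285.714ms=4/7b
3) 428.571ms=6/7b +142.857ms=2/7b
4) 571.429ms=8/7b +142.857ms=2/7b
5) 714.286ms=10/7b +142.857ms=2/7b
6) 857.143ms=12/7b +142.857ms=2/7b
7) 1000.0ms=2b +285.714ms=4/7b
8) 1285.714ms=18/7b +142.857ms=2/7b
9) 1428.571ms=20/7b +142.857ms=2/7b
10) 1571.429ms=22/7b +142.857ms=2/7b
11) 1714.286ms=24/7b +142.857ms=2/7b
12) 1857.143ms=26/7b +142.857ms=2/7b
13) 2000.0ms=4b +250.0ms=1/2b
14) 2250.0ms=9/2b +250.0ms=1/2b
15) 2500.0ms=5b +500.0ms=1b
Σ=6b of 6 (120bpm 2/4) — PASS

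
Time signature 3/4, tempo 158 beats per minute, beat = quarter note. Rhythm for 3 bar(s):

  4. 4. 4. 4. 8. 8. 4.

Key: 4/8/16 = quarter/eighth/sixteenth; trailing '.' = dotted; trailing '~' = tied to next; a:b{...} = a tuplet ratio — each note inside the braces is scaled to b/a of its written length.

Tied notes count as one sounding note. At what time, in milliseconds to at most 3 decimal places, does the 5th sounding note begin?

note 5 onset = 6b = 2278.481ms

1. 0.0ms @ 0 + 569.62ms (3/2)
2. 569.62ms @ 3/2 + 569.62ms (3/2)
3. 1139.241ms @ 3 + 569.62ms (3/2)
4. 1708.861ms @ 9/2 + 569.62ms (3/2)
5. 2278.481ms @ 6 + 284.81ms (3/4)
6. 2563.291ms @ 27/4 + 284.81ms (3/4)
7. 2848.101ms @ 15/2 + 569.62ms (3/2)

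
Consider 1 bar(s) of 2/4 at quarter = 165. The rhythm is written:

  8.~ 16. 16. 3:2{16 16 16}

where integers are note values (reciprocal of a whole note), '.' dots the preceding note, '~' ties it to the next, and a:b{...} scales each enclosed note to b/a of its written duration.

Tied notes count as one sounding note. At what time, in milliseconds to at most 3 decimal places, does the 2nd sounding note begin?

1. 0.0ms @ 0 + 409.091ms (9/8)
2. 409.091ms @ 9/8 + 136.364ms (3/8)
3. 545.455ms @ 3/2 + 60.606ms (1/6)
4. 606.061ms @ 5/3 + 60.606ms (1/6)
5. 666.667ms @ 11/6 + 60.606ms (1/6)

note 2 onset = 9/8b = 409.091ms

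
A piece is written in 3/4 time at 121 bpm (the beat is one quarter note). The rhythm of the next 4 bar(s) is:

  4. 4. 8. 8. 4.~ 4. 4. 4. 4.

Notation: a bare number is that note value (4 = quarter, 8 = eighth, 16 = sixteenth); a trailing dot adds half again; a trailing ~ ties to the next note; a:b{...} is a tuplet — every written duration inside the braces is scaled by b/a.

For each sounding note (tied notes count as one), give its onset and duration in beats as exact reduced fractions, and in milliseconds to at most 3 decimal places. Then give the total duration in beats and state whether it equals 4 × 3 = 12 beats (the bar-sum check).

1) 0.0ms=0b +743.802ms=3/2b
2) 743.802ms=3/2b +743.802ms=3/2b
3) 1487.603ms=3b +371.901ms=3/4b
4) 1859.504ms=15/4b +371.901ms=3/4b
5) 2231.405ms=9/2b +1487.603ms=3b
6) 3719.008ms=15/2b +743.802ms=3/2b
7) 4462.81ms=9b +743.802ms=3/2b
8) 5206.612ms=21/2b +743.802ms=3/2b
Σ=12b of 12 (121bpm 3/4) — PASS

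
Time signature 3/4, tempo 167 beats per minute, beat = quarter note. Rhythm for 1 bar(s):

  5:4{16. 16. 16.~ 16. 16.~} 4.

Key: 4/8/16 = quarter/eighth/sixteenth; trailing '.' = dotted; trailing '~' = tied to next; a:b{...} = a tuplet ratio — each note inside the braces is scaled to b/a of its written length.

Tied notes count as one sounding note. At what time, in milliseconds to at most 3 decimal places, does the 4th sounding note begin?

note 4 onset = 6/5b = 431.138ms

1. 0.0ms @ 0 + 107.784ms (3/10)
2. 107.784ms @ 3/10 + 107.784ms (3/10)
3. 215.569ms @ 3/5 + 215.569ms (3/5)
4. 431.138ms @ 6/5 + 646.707ms (9/5)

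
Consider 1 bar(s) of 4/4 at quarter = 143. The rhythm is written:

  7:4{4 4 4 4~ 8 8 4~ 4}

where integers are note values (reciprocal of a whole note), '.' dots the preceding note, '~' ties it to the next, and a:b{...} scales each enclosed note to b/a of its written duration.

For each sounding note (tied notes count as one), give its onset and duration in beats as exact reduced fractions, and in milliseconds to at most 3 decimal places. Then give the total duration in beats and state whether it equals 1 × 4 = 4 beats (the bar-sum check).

1) 0.0ms=0b +239.76ms=4/7b
2) 239.76ms=4/7b +239.76ms=4/7b
3) 479.52ms=8/7b +239.76ms=4/7b
4) 719.281ms=12/7b +359.64ms=6/7b
5) 1078.921ms=18/7b +119.88ms=2/7b
6) 1198.801ms=20/7b +479.52ms=8/7b
Σ=4b of 4 (143bpm 4/4) — PASS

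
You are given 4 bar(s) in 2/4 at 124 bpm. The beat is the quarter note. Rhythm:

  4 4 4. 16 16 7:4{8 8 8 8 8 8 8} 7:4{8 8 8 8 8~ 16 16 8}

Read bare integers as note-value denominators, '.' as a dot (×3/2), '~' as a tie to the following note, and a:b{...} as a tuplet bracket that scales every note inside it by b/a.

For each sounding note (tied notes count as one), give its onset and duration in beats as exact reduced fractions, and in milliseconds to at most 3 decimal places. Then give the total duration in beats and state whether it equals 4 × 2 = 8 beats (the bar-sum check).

1) 0.0ms=0b +483.871ms=1b
2) 483.871ms=1b +483.871ms=1b
3) 967.742ms=2b +725.806ms=3/2b
4) 1693.548ms=7/2b +120.968ms=1/4b
5) 1814.516ms=15/4b +120.968ms=1/4b
6) 1935.484ms=4b +138.249ms=2/7b
7) 2073.733ms=30/7b +138.249ms=2/7b
8) 2211.982ms=32/7b +138.249ms=2/7b
9) 2350.23ms=34/7b +138.249ms=2/7b
10) 2488.479ms=36/7b +138.249ms=2/7b
11) 2626.728ms=38/7b +138.249ms=2/7b
12) 2764.977ms=40/7b +138.249ms=2/7b
13) 2903.226ms=6b +138.249ms=2/7b
14) 3041.475ms=44/7b +138.249ms=2/7b
15) 3179.724ms=46/7b +138.249ms=2/7b
16) 3317.972ms=48/7b +138.249ms=2/7b
17) 3456.221ms=50/7b +207.373ms=3/7b
18) 3663.594ms=53/7b +69.124ms=1/7b
19) 3732.719ms=54/7b +138.249ms=2/7b
Σ=8b of 8 (124bpm 2/4) — PASS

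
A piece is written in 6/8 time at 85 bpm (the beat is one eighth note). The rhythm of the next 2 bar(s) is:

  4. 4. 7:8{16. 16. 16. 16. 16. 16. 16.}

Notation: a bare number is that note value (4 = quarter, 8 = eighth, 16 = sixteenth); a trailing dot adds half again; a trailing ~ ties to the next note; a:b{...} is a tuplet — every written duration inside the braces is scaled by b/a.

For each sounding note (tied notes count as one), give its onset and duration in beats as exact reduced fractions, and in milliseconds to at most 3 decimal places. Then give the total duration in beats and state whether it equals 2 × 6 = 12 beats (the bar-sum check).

1) 0.0ms=0b +2117.647ms=3b
2) 2117.647ms=3b +2117.647ms=3b
3) 4235.294ms=6b +605.042ms=6/7b
4) 4840.336ms=48/7b +605.042ms=6/7b
5) 5445.378ms=54/7b +605.042ms=6/7b
6) 6050.42ms=60/7b +605.042ms=6/7b
7) 6655.462ms=66/7b +605.042ms=6/7b
8) 7260.504ms=72/7b +605.042ms=6/7b
9) 7865.546ms=78/7b +605.042ms=6/7b
Σ=12b of 12 (85bpm 6/8) — PASS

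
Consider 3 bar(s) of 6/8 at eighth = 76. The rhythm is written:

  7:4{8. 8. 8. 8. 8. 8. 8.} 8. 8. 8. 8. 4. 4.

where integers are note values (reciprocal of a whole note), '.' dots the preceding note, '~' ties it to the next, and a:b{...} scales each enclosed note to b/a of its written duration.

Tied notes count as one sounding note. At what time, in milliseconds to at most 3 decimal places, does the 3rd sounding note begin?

note 3 onset = 12/7b = 1353.383ms

1. 0.0ms @ 0 + 676.692ms (6/7)
2. 676.692ms @ 6/7 + 676.692ms (6/7)
3. 1353.383ms @ 12/7 + 676.692ms (6/7)
4. 2030.075ms @ 18/7 + 676.692ms (6/7)
5. 2706.767ms @ 24/7 + 676.692ms (6/7)
6. 3383.459ms @ 30/7 + 676.692ms (6/7)
7. 4060.15ms @ 36/7 + 676.692ms (6/7)
8. 4736.842ms @ 6 + 1184.211ms (3/2)
9. 5921.053ms @ 15/2 + 1184.211ms (3/2)
10. 7105.263ms @ 9 + 1184.211ms (3/2)
11. 8289.474ms @ 21/2 + 1184.211ms (3/2)
12. 9473.684ms @ 12 + 2368.421ms (3)
13. 11842.105ms @ 15 + 2368.421ms (3)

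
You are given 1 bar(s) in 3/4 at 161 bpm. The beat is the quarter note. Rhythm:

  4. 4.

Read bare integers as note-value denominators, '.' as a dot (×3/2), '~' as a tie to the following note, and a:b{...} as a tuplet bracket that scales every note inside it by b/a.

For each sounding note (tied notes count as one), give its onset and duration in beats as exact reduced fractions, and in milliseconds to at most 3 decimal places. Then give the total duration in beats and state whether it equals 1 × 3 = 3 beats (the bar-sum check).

1) 0.0ms=0b +559.006ms=3/2b
2) 559.006ms=3/2b +559.006ms=3/2b
Σ=3b of 3 (161bpm 3/4) — PASS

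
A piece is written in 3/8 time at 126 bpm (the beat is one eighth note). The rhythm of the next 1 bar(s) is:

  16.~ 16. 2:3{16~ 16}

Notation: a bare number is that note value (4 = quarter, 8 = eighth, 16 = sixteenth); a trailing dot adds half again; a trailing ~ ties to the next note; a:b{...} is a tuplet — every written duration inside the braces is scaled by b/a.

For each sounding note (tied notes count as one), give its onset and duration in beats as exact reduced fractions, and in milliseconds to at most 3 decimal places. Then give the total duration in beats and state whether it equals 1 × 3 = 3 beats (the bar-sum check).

1) 0.0ms=0b +714.286ms=3/2b
2) 714.286ms=3/2b +714.286ms=3/2b
Σ=3b of 3 (126bpm 3/8) — PASS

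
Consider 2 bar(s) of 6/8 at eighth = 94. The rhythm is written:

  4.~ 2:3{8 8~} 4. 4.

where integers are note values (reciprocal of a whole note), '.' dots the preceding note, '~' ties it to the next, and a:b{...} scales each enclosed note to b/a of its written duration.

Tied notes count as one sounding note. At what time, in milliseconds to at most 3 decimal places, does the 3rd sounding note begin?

1. 0.0ms @ 0 + 2872.34ms (9/2)
2. 2872.34ms @ 9/2 + 2872.34ms (9/2)
3. 5744.681ms @ 9 + 1914.894ms (3)

note 3 onset = 9b = 5744.681ms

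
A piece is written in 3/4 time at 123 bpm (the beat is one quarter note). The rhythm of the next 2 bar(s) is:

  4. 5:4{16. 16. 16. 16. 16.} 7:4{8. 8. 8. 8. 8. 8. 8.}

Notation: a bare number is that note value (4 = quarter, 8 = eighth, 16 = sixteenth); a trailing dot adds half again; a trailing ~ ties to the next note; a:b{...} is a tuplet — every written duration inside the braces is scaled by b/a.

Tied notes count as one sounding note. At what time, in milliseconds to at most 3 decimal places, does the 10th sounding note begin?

note 10 onset = 30/7b = 2090.592ms

1. 0.0ms @ 0 + 731.707ms (3/2)
2. 731.707ms @ 3/2 + 146.341ms (3/10)
3. 878.049ms @ 9/5 + 146.341ms (3/10)
4. 1024.39ms @ 21/10 + 146.341ms (3/10)
5. 1170.732ms @ 12/5 + 146.341ms (3/10)
6. 1317.073ms @ 27/10 + 146.341ms (3/10)
7. 1463.415ms @ 3 + 209.059ms (3/7)
8. 1672.474ms @ 24/7 + 209.059ms (3/7)
9. 1881.533ms @ 27/7 + 209.059ms (3/7)
10. 2090.592ms @ 30/7 + 209.059ms (3/7)
11. 2299.652ms @ 33/7 + 209.059ms (3/7)
12. 2508.711ms @ 36/7 + 209.059ms (3/7)
13. 2717.77ms @ 39/7 + 209.059ms (3/7)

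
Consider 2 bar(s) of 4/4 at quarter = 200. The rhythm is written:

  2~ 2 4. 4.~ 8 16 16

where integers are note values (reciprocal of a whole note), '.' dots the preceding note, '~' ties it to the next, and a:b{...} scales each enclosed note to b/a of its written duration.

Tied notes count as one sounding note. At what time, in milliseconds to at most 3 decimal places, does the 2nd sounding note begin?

1. 0.0ms @ 0 + 1200.0ms (4)
2. 1200.0ms @ 4 + 450.0ms (3/2)
3. 1650.0ms @ 11/2 + 600.0ms (2)
4. 2250.0ms @ 15/2 + 75.0ms (1/4)
5. 2325.0ms @ 31/4 + 75.0ms (1/4)

note 2 onset = 4b = 1200.0ms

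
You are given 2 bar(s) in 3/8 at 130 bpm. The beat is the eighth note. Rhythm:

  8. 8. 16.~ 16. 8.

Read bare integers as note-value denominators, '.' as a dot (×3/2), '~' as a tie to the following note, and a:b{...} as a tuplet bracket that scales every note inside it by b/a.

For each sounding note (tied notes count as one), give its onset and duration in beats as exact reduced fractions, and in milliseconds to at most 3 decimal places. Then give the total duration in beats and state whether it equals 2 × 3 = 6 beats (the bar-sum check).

1) 0.0ms=0b +692.308ms=3/2b
2) 692.308ms=3/2b +692.308ms=3/2b
3) 1384.615ms=3b +692.308ms=3/2b
4) 2076.923ms=9/2b +692.308ms=3/2b
Σ=6b of 6 (130bpm 3/8) — PASS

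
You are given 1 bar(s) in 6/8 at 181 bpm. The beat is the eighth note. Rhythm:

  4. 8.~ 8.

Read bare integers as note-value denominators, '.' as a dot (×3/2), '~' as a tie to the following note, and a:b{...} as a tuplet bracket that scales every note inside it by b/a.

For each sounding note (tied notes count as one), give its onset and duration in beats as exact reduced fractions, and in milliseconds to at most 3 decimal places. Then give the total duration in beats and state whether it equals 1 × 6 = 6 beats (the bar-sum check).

1) 0.0ms=0b +994.475ms=3b
2) 994.475ms=3b +994.475ms=3b
Σ=6b of 6 (181bpm 6/8) — PASS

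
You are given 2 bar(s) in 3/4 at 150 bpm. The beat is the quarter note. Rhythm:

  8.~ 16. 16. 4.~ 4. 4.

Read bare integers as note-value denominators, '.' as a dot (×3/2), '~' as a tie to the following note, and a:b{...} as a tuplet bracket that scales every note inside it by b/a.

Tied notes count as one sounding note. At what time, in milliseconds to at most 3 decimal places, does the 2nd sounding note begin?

1. 0.0ms @ 0 + 450.0ms (9/8)
2. 450.0ms @ 9/8 + 150.0ms (3/8)
3. 600.0ms @ 3/2 + 1200.0ms (3)
4. 1800.0ms @ 9/2 + 600.0ms (3/2)

note 2 onset = 9/8b = 450.0ms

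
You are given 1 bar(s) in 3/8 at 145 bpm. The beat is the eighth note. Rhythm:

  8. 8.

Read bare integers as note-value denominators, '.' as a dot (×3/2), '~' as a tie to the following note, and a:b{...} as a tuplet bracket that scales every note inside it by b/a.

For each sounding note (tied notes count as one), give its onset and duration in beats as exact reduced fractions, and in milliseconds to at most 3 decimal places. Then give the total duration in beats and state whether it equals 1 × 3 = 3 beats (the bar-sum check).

1) 0.0ms=0b +620.69ms=3/2b
2) 620.69ms=3/2b +620.69ms=3/2b
Σ=3b of 3 (145bpm 3/8) — PASS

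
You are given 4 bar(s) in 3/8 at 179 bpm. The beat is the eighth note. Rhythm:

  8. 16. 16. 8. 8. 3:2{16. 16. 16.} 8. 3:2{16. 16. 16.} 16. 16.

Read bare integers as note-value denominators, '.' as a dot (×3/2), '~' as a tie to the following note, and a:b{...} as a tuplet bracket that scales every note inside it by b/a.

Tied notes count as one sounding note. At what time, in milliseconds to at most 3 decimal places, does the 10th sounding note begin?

1. 0.0ms @ 0 + 502.793ms (3/2)
2. 502.793ms @ 3/2 + 251.397ms (3/4)
3. 754.19ms @ 9/4 + 251.397ms (3/4)
4. 1005.587ms @ 3 + 502.793ms (3/2)
5. 1508.38ms @ 9/2 + 502.793ms (3/2)
6. 2011.173ms @ 6 + 167.598ms (1/2)
7. 2178.771ms @ 13/2 + 167.598ms (1/2)
8. 2346.369ms @ 7 + 167.598ms (1/2)
9. 2513.966ms @ 15/2 + 502.793ms (3/2)
10. 3016.76ms @ 9 + 167.598ms (1/2)
11. 3184.358ms @ 19/2 + 167.598ms (1/2)
12. 3351.955ms @ 10 + 167.598ms (1/2)
13. 3519.553ms @ 21/2 + 251.397ms (3/4)
14. 3770.95ms @ 45/4 + 251.397ms (3/4)

note 10 onset = 9b = 3016.76ms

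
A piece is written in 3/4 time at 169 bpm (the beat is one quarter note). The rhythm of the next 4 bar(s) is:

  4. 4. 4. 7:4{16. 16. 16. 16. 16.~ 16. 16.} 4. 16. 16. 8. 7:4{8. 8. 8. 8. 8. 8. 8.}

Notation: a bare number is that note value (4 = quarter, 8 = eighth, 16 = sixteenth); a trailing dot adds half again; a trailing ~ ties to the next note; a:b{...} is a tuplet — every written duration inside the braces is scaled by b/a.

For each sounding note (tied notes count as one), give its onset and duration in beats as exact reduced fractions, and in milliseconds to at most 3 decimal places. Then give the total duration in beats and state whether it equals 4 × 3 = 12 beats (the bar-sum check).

1) 0.0ms=0b +532.544ms=3/2b
2) 532.544ms=3/2b +532.544ms=3/2b
3) 1065.089ms=3b +532.544ms=3/2b
4) 1597.633ms=9/2b +76.078ms=3/14b
5) 1673.711ms=33/7b +76.078ms=3/14b
6) 1749.789ms=69/14b +76.078ms=3/14b
7) 1825.866ms=36/7b +76.078ms=3/14b
8) 1901.944ms=75/14b +152.156ms=3/7b
9) 2054.1ms=81/14b +76.078ms=3/14b
10) 2130.178ms=6b +532.544ms=3/2b
11) 2662.722ms=15/2b +133.136ms=3/8b
12) 2795.858ms=63/8b +133.136ms=3/8b
13) 2928.994ms=33/4b +266.272ms=3/4b
14) 3195.266ms=9b +152.156ms=3/7b
15) 3347.422ms=66/7b +152.156ms=3/7b
16) 3499.577ms=69/7b +152.156ms=3/7b
17) 3651.733ms=72/7b +152.156ms=3/7b
18) 3803.888ms=75/7b +152.156ms=3/7b
19) 3956.044ms=78/7b +152.156ms=3/7b
20) 4108.199ms=81/7b +152.156ms=3/7b
Σ=12b of 12 (169bpm 3/4) — PASS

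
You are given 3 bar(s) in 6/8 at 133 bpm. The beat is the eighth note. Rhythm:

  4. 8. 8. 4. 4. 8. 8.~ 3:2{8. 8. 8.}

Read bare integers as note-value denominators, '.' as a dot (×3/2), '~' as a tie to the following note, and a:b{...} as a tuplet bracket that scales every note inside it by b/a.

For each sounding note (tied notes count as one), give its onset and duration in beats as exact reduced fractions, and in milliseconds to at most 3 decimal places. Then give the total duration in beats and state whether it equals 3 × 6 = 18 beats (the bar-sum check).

1) 0.0ms=0b +1353.383ms=3b
2) 1353.383ms=3b +676.692ms=3/2b
3) 2030.075ms=9/2b +676.692ms=3/2b
4) 2706.767ms=6b +1353.383ms=3b
5) 4060.15ms=9b +1353.383ms=3b
6) 5413.534ms=12b +676.692ms=3/2b
7) 6090.226ms=27/2b +1127.82ms=5/2b
8) 7218.045ms=16b +451.128ms=1b
9) 7669.173ms=17b +451.128ms=1b
Σ=18b of 18 (133bpm 6/8) — PASS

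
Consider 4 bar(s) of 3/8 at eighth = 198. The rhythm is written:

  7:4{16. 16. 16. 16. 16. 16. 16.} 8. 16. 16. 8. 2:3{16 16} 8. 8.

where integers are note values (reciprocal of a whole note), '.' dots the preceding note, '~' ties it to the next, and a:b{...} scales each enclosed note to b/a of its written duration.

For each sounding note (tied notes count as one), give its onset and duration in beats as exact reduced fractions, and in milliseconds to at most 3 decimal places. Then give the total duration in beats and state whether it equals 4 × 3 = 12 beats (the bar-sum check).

1) 0.0ms=0b +129.87ms=3/7b
2) 129.87ms=3/7b +129.87ms=3/7b
3) 259.74ms=6/7b +129.87ms=3/7b
4) 389.61ms=9/7b +129.87ms=3/7b
5) 519.481ms=12/7b +129.87ms=3/7b
6) 649.351ms=15/7b +129.87ms=3/7b
7) 779.221ms=18/7b +129.87ms=3/7b
8) 909.091ms=3b +454.545ms=3/2b
9) 1363.636ms=9/2b +227.273ms=3/4b
10) 1590.909ms=21/4b +227.273ms=3/4b
11) 1818.182ms=6b +454.545ms=3/2b
12) 2272.727ms=15/2b +227.273ms=3/4b
13) 2500.0ms=33/4b +227.273ms=3/4b
14) 2727.273ms=9b +454.545ms=3/2b
15) 3181.818ms=21/2b +454.545ms=3/2b
Σ=12b of 12 (198bpm 3/8) — PASS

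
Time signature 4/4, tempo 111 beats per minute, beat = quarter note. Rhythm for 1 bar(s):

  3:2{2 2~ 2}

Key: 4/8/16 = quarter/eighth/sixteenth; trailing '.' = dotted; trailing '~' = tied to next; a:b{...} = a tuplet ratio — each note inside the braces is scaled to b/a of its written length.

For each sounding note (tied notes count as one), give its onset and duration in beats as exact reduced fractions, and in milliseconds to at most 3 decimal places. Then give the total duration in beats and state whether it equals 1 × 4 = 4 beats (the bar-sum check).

1) 0.0ms=0b +720.721ms=4/3b
2) 720.721ms=4/3b +1441.441ms=8/3b
Σ=4b of 4 (111bpm 4/4) — PASS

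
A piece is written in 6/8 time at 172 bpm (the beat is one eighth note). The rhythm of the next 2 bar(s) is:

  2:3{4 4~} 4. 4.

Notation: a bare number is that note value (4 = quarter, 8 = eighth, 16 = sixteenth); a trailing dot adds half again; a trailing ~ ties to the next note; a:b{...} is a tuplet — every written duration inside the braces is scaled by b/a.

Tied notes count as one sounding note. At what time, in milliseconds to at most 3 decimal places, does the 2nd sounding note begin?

note 2 onset = 3b = 1046.512ms

1. 0.0ms @ 0 + 1046.512ms (3)
2. 1046.512ms @ 3 + 2093.023ms (6)
3. 3139.535ms @ 9 + 1046.512ms (3)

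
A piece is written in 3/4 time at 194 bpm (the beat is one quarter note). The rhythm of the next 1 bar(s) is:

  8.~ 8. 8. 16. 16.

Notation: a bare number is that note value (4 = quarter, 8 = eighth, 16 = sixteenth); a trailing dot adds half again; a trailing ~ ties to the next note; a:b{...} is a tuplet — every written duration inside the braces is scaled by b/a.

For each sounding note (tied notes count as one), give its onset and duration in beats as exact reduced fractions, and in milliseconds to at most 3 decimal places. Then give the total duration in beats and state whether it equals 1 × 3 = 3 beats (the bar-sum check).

1) 0.0ms=0b +463.918ms=3/2b
2) 463.918ms=3/2b +231.959ms=3/4b
3) 695.876ms=9/4b +115.979ms=3/8b
4) 811.856ms=21/8b +115.979ms=3/8b
Σ=3b of 3 (194bpm 3/4) — PASS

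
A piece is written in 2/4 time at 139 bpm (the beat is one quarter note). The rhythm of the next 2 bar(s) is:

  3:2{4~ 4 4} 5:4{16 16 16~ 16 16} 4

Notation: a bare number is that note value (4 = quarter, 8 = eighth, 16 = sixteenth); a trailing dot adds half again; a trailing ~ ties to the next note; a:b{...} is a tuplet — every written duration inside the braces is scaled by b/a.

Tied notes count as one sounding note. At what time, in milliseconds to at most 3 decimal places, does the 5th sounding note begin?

1. 0.0ms @ 0 + 575.54ms (4/3)
2. 575.54ms @ 4/3 + 287.77ms (2/3)
3. 863.309ms @ 2 + 86.331ms (1/5)
4. 949.64ms @ 11/5 + 86.331ms (1/5)
5. 1035.971ms @ 12/5 + 172.662ms (2/5)
6. 1208.633ms @ 14/5 + 86.331ms (1/5)
7. 1294.964ms @ 3 + 431.655ms (1)

note 5 onset = 12/5b = 1035.971ms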